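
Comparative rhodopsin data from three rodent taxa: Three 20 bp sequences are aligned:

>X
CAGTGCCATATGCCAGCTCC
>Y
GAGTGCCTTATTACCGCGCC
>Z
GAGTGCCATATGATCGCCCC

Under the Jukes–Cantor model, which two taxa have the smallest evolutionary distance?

Y and Z

X–Y: 6/20 differ, p = 0.300, d = 0.383.
X–Z: 5/20 differ, p = 0.250, d = 0.304.
Y–Z: 4/20 differ, p = 0.200, d = 0.233.
The smallest distance is between Y and Z.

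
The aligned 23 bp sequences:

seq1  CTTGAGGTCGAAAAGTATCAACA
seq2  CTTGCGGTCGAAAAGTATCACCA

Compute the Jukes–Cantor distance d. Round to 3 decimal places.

0.092

The sequences differ at 2 of 23 sites (5, 21), so p = 2/23 ≈ 0.086957.
d = −(3/4) ln(1 − 4p/3) = −0.75 ln(1 − 0.115943) = −0.75 ln(0.884057)
  = −0.75 × (-0.123234) = 0.092426 substitutions/site.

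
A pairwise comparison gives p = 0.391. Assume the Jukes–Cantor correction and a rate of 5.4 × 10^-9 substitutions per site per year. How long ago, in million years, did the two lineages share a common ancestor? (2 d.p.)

d = −(3/4) ln(1 − 4p/3) = −0.75 ln(1 − 0.521333) = −0.75 ln(0.478667)
  = −0.75 × (-0.736750) = 0.552563 substitutions/site.
Under a molecular clock d = 2μt, so t = d/(2μ) = 0.552563 / (2 × 5.4 × 10^-9) = 51.16 million years.

51.16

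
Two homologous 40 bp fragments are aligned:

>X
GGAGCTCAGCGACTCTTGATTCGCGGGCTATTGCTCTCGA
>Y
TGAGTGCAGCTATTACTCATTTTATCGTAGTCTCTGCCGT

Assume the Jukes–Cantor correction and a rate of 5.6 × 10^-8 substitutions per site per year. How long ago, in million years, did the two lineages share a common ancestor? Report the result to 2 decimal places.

8.06

The sequences differ at 21 of 40 sites, so p = 21/40 = 0.525.
d = −(3/4) ln(1 − 4p/3) = −0.75 ln(1 − 0.7) = −0.75 ln(0.3)
  = −0.75 × (-1.203973) = 0.902980 substitutions/site.
Under a molecular clock d = 2μt, so t = d/(2μ) = 0.902980 / (2 × 5.6 × 10^-8) = 8.06 million years.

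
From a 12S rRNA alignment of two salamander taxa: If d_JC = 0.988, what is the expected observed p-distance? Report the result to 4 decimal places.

0.5491

p = (3/4)(1 − e^(−4d/3)) = 0.75 × (1 − e^(-1.317333)) = 0.75 × (1 − 0.267849) = 0.549113.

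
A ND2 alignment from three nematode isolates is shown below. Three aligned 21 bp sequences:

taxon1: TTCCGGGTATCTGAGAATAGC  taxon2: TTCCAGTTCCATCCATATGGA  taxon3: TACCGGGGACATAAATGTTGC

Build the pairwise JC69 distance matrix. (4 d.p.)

taxon1–taxon2: 11/21 sites differ → p ≈ 0.52381, d = −0.75 ln(1 − 0.698413) = 0.899023 ≈ 0.8990.
taxon1–taxon3: 9/21 sites differ → p ≈ 0.428571, d = −0.75 ln(1 − 0.571428) = 0.635472 ≈ 0.6355.
taxon2–taxon3: 10/21 sites differ → p ≈ 0.47619, d = −0.75 ln(1 − 0.63492) = 0.755729 ≈ 0.7557.

d(taxon1,taxon2) = 0.8990, d(taxon1,taxon3) = 0.6355, d(taxon2,taxon3) = 0.7557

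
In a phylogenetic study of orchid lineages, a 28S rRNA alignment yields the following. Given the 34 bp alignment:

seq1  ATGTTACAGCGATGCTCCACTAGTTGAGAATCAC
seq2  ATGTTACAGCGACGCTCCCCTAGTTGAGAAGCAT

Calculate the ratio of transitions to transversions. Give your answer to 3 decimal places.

1.000

Transitions are A↔G and C↔T; transversions are all other mismatches.
Transitions: 2. Transversions: 2.
R = 2/2 = 1.000.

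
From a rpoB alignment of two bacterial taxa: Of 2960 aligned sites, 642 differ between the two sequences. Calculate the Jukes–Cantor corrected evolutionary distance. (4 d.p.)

p = 642/2960 ≈ 0.216892.
d = −(3/4) ln(1 − 4p/3) = −0.75 ln(1 − 0.289189) = −0.75 ln(0.710811)
  = −0.75 × (-0.341349) = 0.256012 substitutions/site.

0.2560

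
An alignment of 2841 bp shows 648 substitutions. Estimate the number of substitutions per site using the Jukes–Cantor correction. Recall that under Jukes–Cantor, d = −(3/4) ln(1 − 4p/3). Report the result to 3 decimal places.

p = 648/2841 ≈ 0.228089.
d = −(3/4) ln(1 − 4p/3) = −0.75 ln(1 − 0.304119) = −0.75 ln(0.695881)
  = −0.75 × (-0.362577) = 0.271933 substitutions/site.

0.272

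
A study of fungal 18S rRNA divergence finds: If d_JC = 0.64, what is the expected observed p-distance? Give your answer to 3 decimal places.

0.431

p = (3/4)(1 − e^(−4d/3)) = 0.75 × (1 − e^(-0.853333)) = 0.75 × (1 − 0.425993) = 0.430505.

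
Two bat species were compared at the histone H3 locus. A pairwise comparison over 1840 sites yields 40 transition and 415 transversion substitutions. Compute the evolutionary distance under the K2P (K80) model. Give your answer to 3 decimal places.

0.307

P = 40/1840 ≈ 0.021739 and Q = 415/1840 ≈ 0.225543.
Under the Kimura two-parameter model, d = −½ ln(1 − 2P − Q) − ¼ ln(1 − 2Q).
1 − 2P − Q = 0.730979, giving −½ ln(0.730979) = 0.156685.
1 − 2Q = 0.548914, giving −¼ ln(0.548914) = 0.149953.
d = 0.156685 + 0.149953 = 0.306638.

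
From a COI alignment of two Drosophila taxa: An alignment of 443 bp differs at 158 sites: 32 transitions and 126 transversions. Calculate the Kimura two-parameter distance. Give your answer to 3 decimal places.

P = 32/443 ≈ 0.072235 and Q = 126/443 ≈ 0.284424.
Under the Kimura two-parameter model, d = −½ ln(1 − 2P − Q) − ¼ ln(1 − 2Q).
1 − 2P − Q = 0.571106, giving −½ ln(0.571106) = 0.280090.
1 − 2Q = 0.431152, giving −¼ ln(0.431152) = 0.210324.
d = 0.280090 + 0.210324 = 0.490414.

0.490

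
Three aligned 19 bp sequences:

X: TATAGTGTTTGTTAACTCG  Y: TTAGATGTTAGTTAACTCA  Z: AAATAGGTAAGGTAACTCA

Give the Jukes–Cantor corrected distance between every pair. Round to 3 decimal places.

X–Y: 6/19 sites differ → p ≈ 0.315789, d = −0.75 ln(1 − 0.421052) = 0.409907 ≈ 0.410.
X–Z: 9/19 sites differ → p ≈ 0.473684, d = −0.75 ln(1 − 0.631579) = 0.748897 ≈ 0.749.
Y–Z: 6/19 sites differ → p ≈ 0.315789, d = −0.75 ln(1 − 0.421052) = 0.409907 ≈ 0.410.

d(X,Y) = 0.410, d(X,Z) = 0.749, d(Y,Z) = 0.410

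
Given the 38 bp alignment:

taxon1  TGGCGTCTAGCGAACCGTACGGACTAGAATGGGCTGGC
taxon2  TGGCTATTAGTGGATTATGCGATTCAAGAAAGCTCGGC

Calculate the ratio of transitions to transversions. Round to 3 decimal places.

3.000

Transitions are A↔G and C↔T; transversions are all other mismatches.
Transitions: 15. Transversions: 5.
R = 15/5 = 3.000.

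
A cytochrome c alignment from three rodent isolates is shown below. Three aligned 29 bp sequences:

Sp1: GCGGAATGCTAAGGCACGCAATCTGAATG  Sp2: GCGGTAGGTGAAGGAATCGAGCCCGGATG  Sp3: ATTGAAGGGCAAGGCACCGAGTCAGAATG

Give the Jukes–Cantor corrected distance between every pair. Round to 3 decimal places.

Sp1–Sp2: 12/29 sites differ → p ≈ 0.413793, d = −0.75 ln(1 − 0.551724) = 0.601760 ≈ 0.602.
Sp1–Sp3: 10/29 sites differ → p ≈ 0.344828, d = −0.75 ln(1 − 0.459771) = 0.461822 ≈ 0.462.
Sp2–Sp3: 11/29 sites differ → p ≈ 0.37931, d = −0.75 ln(1 − 0.505747) = 0.528531 ≈ 0.529.

d(Sp1,Sp2) = 0.602, d(Sp1,Sp3) = 0.462, d(Sp2,Sp3) = 0.529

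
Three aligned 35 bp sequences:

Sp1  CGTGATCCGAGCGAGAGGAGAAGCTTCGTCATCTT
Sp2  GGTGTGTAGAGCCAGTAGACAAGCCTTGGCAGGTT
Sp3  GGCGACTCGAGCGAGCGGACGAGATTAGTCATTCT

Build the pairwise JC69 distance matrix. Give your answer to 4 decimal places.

d(Sp1,Sp2) = 0.5716, d(Sp1,Sp3) = 0.4073, d(Sp2,Sp3) = 0.6355

Sp1–Sp2: 14/35 sites differ → p = 0.4, d = −0.75 ln(1 − 0.533333) = 0.571605 ≈ 0.5716.
Sp1–Sp3: 11/35 sites differ → p ≈ 0.314286, d = −0.75 ln(1 − 0.419048) = 0.407315 ≈ 0.4073.
Sp2–Sp3: 15/35 sites differ → p ≈ 0.428571, d = −0.75 ln(1 − 0.571428) = 0.635472 ≈ 0.6355.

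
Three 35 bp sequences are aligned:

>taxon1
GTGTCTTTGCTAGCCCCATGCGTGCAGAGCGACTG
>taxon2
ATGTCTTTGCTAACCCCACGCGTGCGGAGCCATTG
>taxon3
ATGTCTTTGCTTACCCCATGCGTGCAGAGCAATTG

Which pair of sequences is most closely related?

taxon1–taxon2: 6/35 differ, p = 0.171, d = 0.195.
taxon1–taxon3: 5/35 differ, p = 0.143, d = 0.158.
taxon2–taxon3: 4/35 differ, p = 0.114, d = 0.124.
The smallest distance is between taxon2 and taxon3.

taxon2 and taxon3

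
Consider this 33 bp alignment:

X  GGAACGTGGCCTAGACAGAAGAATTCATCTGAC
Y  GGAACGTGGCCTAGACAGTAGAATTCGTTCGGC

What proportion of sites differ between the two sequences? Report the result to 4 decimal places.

0.1515

The sequences differ at 5 of 33 positions (sites 19, 27, 29, 30, 32).
p = 5/33 = 0.151515… ≈ 0.1515 (to 4 d.p.).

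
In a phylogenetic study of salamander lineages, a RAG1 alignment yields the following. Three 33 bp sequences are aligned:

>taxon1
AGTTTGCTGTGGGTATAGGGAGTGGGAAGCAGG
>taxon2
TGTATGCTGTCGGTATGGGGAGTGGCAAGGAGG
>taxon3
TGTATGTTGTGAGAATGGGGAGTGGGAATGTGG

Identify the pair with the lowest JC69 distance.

taxon1 and taxon2

taxon1–taxon2: 6/33 differ, p = 0.182, d = 0.208.
taxon1–taxon3: 9/33 differ, p = 0.273, d = 0.339.
taxon2–taxon3: 7/33 differ, p = 0.212, d = 0.249.
The smallest distance is between taxon1 and taxon2.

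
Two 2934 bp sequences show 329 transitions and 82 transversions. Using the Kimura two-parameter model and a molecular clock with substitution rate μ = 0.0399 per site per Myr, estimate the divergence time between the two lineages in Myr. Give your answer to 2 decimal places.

2.00

P = 329/2934 ≈ 0.112134 and Q = 82/2934 ≈ 0.027948.
Under the Kimura two-parameter model, d = −½ ln(1 − 2P − Q) − ¼ ln(1 − 2Q).
1 − 2P − Q = 0.747784, giving −½ ln(0.747784) = 0.145321.
1 − 2Q = 0.944104, giving −¼ ln(0.944104) = 0.014380.
d = 0.145321 + 0.014380 = 0.159701.
Under a molecular clock d = 2μt, so t = d/(2μ) = 0.159701 / (2 × 0.0399) = 2.00 Myr.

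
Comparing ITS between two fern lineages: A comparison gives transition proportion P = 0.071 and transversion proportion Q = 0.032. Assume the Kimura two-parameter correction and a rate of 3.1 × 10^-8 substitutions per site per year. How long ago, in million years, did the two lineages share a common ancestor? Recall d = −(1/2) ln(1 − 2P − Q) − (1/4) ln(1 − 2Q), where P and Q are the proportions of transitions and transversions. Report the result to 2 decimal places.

Under the Kimura two-parameter model, d = −½ ln(1 − 2P − Q) − ¼ ln(1 − 2Q).
1 − 2P − Q = 0.826, giving −½ ln(0.826) = 0.095580.
1 − 2Q = 0.936, giving −¼ ln(0.936) = 0.016535.
d = 0.095580 + 0.016535 = 0.112115.
Under a molecular clock d = 2μt, so t = d/(2μ) = 0.112115 / (2 × 3.1 × 10^-8) = 1.81 million years.

1.81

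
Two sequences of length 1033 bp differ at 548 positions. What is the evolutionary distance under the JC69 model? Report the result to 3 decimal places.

p = 548/1033 ≈ 0.530494.
d = −(3/4) ln(1 − 4p/3) = −0.75 ln(1 − 0.707325) = −0.75 ln(0.292675)
  = −0.75 × (-1.228693) = 0.921520 substitutions/site.

0.922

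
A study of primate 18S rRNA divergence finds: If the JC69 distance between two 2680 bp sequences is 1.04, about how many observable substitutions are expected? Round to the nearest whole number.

1508

Invert JC69: p = (3/4)(1 − e^(−4d/3)) = 0.75 × (1 − e^(-1.386667)) = 0.75 × (1 − 0.249907) = 0.562570.
Expected differing sites = pL ≈ 0.562570 × 2680 = 1507.6876 ≈ 1508.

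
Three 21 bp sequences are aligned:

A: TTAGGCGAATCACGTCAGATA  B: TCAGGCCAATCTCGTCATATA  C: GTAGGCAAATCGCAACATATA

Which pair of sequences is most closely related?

A–B: 4/21 differ, p = 0.190, d = 0.220.
A–C: 6/21 differ, p = 0.286, d = 0.360.
B–C: 6/21 differ, p = 0.286, d = 0.360.
The smallest distance is between A and B.

A and B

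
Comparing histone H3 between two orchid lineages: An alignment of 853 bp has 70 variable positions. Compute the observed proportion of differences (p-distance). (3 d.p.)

p = 70/853 = 0.082063… ≈ 0.082 (to 3 d.p.).

0.082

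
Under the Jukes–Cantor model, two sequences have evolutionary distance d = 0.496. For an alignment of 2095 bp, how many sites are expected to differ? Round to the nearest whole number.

760

Invert JC69: p = (3/4)(1 − e^(−4d/3)) = 0.75 × (1 − e^(-0.661333)) = 0.75 × (1 − 0.516163) = 0.362878.
Expected differing sites = pL ≈ 0.362878 × 2095 = 760.22941 ≈ 760.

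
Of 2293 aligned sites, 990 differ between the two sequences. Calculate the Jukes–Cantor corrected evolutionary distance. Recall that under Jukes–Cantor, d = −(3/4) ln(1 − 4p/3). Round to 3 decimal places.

p = 990/2293 ≈ 0.431749.
d = −(3/4) ln(1 − 4p/3) = −0.75 ln(1 − 0.575665) = −0.75 ln(0.424335)
  = −0.75 × (-0.857232) = 0.642924 substitutions/site.

0.643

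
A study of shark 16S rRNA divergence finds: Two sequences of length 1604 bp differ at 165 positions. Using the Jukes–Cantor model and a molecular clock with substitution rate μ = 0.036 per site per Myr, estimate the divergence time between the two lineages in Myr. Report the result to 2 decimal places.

1.54

p = 165/1604 ≈ 0.102868.
d = −(3/4) ln(1 − 4p/3) = −0.75 ln(1 − 0.137157) = −0.75 ln(0.862843)
  = −0.75 × (-0.147523) = 0.110642 substitutions/site.
Under a molecular clock d = 2μt, so t = d/(2μ) = 0.110642 / (2 × 0.036) = 1.54 Myr.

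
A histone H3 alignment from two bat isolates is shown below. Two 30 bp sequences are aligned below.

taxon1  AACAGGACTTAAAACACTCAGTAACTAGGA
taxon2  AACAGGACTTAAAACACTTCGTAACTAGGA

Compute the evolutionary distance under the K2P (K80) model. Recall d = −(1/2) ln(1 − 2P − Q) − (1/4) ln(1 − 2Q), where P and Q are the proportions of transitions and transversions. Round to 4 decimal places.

Of 30 sites, 1 differences are transitions and 1 are transversions, so P = 1/30 ≈ 0.033333 and Q = 1/30 ≈ 0.033333.
Under the Kimura two-parameter model, d = −½ ln(1 − 2P − Q) − ¼ ln(1 − 2Q).
1 − 2P − Q = 0.900001, giving −½ ln(0.900001) = 0.052680.
1 − 2Q = 0.933334, giving −¼ ln(0.933334) = 0.017248.
d = 0.052680 + 0.017248 = 0.069928.

0.0699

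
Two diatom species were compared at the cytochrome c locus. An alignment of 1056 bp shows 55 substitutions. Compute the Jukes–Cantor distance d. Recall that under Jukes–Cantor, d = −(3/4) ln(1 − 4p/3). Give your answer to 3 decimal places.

0.054

p = 55/1056 ≈ 0.052083.
d = −(3/4) ln(1 − 4p/3) = −0.75 ln(1 − 0.069444) = −0.75 ln(0.930556)
  = −0.75 × (-0.071973) = 0.053980 substitutions/site.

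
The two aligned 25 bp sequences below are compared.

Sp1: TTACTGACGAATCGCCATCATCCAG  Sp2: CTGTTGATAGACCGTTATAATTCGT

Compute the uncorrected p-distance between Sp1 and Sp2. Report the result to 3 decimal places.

0.520

The sequences differ at 13 of 25 positions.
p = 13/25 = 0.520.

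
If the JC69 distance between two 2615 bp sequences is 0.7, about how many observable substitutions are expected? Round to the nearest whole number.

Invert JC69: p = (3/4)(1 − e^(−4d/3)) = 0.75 × (1 − e^(-0.933333)) = 0.75 × (1 − 0.393241) = 0.455069.
Expected differing sites = pL ≈ 0.455069 × 2615 = 1190.005435 ≈ 1190.

1190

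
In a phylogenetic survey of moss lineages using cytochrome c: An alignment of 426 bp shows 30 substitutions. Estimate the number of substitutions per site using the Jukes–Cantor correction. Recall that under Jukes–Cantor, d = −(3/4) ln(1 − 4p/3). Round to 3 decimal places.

0.074

p = 30/426 ≈ 0.070423.
d = −(3/4) ln(1 − 4p/3) = −0.75 ln(1 − 0.093897) = −0.75 ln(0.906103)
  = −0.75 × (-0.098602) = 0.073952 substitutions/site.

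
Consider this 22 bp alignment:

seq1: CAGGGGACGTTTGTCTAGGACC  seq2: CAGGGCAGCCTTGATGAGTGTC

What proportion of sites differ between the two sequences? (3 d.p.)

The sequences differ at 10 of 22 positions (sites 6, 8, 9, 10, 14, 15, 16, 19, 20, 21).
p = 10/22 = 0.454545… ≈ 0.455 (to 3 d.p.).

0.455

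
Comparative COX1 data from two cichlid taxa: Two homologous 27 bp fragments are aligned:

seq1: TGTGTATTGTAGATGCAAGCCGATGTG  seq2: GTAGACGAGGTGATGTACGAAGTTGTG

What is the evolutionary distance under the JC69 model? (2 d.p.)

The sequences differ at 14 of 27 sites, so p = 14/27 ≈ 0.518519.
d = −(3/4) ln(1 − 4p/3) = −0.75 ln(1 − 0.691359) = −0.75 ln(0.308641)
  = −0.75 × (-1.175576) = 0.881682 substitutions/site.

0.88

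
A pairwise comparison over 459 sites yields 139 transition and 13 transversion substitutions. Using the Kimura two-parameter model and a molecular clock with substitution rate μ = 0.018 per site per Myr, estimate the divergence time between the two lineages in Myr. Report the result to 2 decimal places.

14.36

P = 139/459 ≈ 0.302832 and Q = 13/459 ≈ 0.028322.
Under the Kimura two-parameter model, d = −½ ln(1 − 2P − Q) − ¼ ln(1 − 2Q).
1 − 2P − Q = 0.366014, giving −½ ln(0.366014) = 0.502542.
1 − 2Q = 0.943356, giving −¼ ln(0.943356) = 0.014578.
d = 0.502542 + 0.014578 = 0.517120.
Under a molecular clock d = 2μt, so t = d/(2μ) = 0.517120 / (2 × 0.018) = 14.36 Myr.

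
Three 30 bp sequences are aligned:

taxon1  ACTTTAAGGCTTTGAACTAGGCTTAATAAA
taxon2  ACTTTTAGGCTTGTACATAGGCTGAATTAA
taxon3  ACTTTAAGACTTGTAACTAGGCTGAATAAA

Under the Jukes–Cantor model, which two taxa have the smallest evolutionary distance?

taxon1–taxon2: 7/30 differ, p = 0.233, d = 0.280.
taxon1–taxon3: 4/30 differ, p = 0.133, d = 0.147.
taxon2–taxon3: 5/30 differ, p = 0.167, d = 0.188.
The smallest distance is between taxon1 and taxon3.

taxon1 and taxon3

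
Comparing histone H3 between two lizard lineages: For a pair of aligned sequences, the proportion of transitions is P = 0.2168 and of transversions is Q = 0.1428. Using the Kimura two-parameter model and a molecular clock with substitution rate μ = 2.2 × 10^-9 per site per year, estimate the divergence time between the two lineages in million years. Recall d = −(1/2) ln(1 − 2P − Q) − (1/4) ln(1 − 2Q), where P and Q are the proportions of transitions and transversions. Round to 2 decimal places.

Under the Kimura two-parameter model, d = −½ ln(1 − 2P − Q) − ¼ ln(1 − 2Q).
1 − 2P − Q = 0.4236, giving −½ ln(0.4236) = 0.429483.
1 − 2Q = 0.7144, giving −¼ ln(0.7144) = 0.084078.
d = 0.429483 + 0.084078 = 0.513561.
Under a molecular clock d = 2μt, so t = d/(2μ) = 0.513561 / (2 × 2.2 × 10^-9) = 116.72 million years.

116.72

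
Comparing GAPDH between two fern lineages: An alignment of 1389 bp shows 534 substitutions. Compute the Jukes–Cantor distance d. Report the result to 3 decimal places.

p = 534/1389 ≈ 0.384449.
d = −(3/4) ln(1 − 4p/3) = −0.75 ln(1 − 0.512599) = −0.75 ln(0.487401)
  = −0.75 × (-0.718668) = 0.539001 substitutions/site.

0.539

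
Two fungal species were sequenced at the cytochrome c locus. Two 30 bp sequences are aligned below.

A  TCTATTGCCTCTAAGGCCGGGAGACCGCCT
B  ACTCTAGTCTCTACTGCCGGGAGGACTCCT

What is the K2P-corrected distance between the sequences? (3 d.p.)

0.386

Of 30 sites, 2 differences are transitions and 7 are transversions, so P = 2/30 ≈ 0.066667 and Q = 7/30 ≈ 0.233333.
Under the Kimura two-parameter model, d = −½ ln(1 − 2P − Q) − ¼ ln(1 − 2Q).
1 − 2P − Q = 0.633333, giving −½ ln(0.633333) = 0.228379.
1 − 2Q = 0.533334, giving −¼ ln(0.533334) = 0.157152.
d = 0.228379 + 0.157152 = 0.385531.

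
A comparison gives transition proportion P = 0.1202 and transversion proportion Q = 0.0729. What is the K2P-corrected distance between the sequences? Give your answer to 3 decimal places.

0.227

Under the Kimura two-parameter model, d = −½ ln(1 − 2P − Q) − ¼ ln(1 − 2Q).
1 − 2P − Q = 0.6867, giving −½ ln(0.6867) = 0.187929.
1 − 2Q = 0.8542, giving −¼ ln(0.8542) = 0.039397.
d = 0.187929 + 0.039397 = 0.227326.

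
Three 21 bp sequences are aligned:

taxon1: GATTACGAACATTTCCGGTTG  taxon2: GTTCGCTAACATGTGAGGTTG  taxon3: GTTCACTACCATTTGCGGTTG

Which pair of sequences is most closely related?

taxon1–taxon2: 7/21 differ, p = 0.333, d = 0.441.
taxon1–taxon3: 5/21 differ, p = 0.238, d = 0.286.
taxon2–taxon3: 4/21 differ, p = 0.190, d = 0.220.
The smallest distance is between taxon2 and taxon3.

taxon2 and taxon3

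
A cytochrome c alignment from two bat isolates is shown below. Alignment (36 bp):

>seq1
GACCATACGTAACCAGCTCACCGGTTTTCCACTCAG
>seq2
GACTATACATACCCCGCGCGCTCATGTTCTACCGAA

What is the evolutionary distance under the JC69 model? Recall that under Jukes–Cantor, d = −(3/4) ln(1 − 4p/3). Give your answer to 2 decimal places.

0.55

The sequences differ at 14 of 36 sites, so p = 14/36 ≈ 0.388889.
d = −(3/4) ln(1 − 4p/3) = −0.75 ln(1 − 0.518519) = −0.75 ln(0.481481)
  = −0.75 × (-0.730889) = 0.548167 substitutions/site.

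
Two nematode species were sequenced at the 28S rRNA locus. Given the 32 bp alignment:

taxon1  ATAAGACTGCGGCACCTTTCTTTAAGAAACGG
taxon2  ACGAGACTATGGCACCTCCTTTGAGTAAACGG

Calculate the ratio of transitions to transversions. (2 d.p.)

Transitions are A↔G and C↔T; transversions are all other mismatches.
Transitions: 8. Transversions: 2.
R = 8/2 = 4.00.

4.00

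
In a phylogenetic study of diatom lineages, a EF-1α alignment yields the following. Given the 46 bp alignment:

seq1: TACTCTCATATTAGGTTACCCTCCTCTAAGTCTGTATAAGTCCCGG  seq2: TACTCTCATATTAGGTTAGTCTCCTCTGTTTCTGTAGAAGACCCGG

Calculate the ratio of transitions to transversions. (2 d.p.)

0.40

Transitions are A↔G and C↔T; transversions are all other mismatches.
Transitions: 2. Transversions: 5.
R = 2/5 = 0.40.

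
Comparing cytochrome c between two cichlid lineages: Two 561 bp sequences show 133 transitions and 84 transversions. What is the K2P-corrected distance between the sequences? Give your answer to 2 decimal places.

P = 133/561 ≈ 0.237077 and Q = 84/561 ≈ 0.149733.
Under the Kimura two-parameter model, d = −½ ln(1 − 2P − Q) − ¼ ln(1 − 2Q).
1 − 2P − Q = 0.376113, giving −½ ln(0.376113) = 0.488933.
1 − 2Q = 0.700534, giving −¼ ln(0.700534) = 0.088978.
d = 0.488933 + 0.088978 = 0.577911.

0.58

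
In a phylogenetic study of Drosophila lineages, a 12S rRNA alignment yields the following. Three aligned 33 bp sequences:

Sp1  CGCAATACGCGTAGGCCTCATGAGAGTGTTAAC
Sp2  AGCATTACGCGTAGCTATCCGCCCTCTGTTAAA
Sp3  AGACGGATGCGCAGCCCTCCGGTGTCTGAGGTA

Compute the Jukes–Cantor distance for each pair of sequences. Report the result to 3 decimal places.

Sp1–Sp2: 13/33 sites differ → p ≈ 0.393939, d = −0.75 ln(1 − 0.525252) = 0.558728 ≈ 0.559.
Sp1–Sp3: 18/33 sites differ → p ≈ 0.545455, d = −0.75 ln(1 − 0.727273) = 0.974463 ≈ 0.974.
Sp2–Sp3: 15/33 sites differ → p ≈ 0.454545, d = −0.75 ln(1 − 0.60606) = 0.698667 ≈ 0.699.

d(Sp1,Sp2) = 0.559, d(Sp1,Sp3) = 0.974, d(Sp2,Sp3) = 0.699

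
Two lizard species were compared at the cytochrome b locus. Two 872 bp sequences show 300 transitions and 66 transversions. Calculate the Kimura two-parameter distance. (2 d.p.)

P = 300/872 ≈ 0.344037 and Q = 66/872 ≈ 0.075688.
Under the Kimura two-parameter model, d = −½ ln(1 − 2P − Q) − ¼ ln(1 − 2Q).
1 − 2P − Q = 0.236238, giving −½ ln(0.236238) = 0.721458.
1 − 2Q = 0.848624, giving −¼ ln(0.848624) = 0.041035.
d = 0.721458 + 0.041035 = 0.762493.

0.76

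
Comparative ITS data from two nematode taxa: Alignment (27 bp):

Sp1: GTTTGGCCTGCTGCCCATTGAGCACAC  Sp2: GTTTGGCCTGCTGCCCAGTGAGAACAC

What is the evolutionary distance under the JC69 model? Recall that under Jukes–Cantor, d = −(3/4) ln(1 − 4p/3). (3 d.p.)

The sequences differ at 2 of 27 sites (18, 23), so p = 2/27 ≈ 0.074074.
d = −(3/4) ln(1 − 4p/3) = −0.75 ln(1 − 0.098765) = −0.75 ln(0.901235)
  = −0.75 × (-0.103989) = 0.077992 substitutions/site.

0.078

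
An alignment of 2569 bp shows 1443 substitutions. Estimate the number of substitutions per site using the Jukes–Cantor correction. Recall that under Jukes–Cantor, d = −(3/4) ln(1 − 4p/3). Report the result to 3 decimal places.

p = 1443/2569 ≈ 0.561697.
d = −(3/4) ln(1 − 4p/3) = −0.75 ln(1 − 0.748929) = −0.75 ln(0.251071)
  = −0.75 × (-1.382020) = 1.036515 substitutions/site.

1.037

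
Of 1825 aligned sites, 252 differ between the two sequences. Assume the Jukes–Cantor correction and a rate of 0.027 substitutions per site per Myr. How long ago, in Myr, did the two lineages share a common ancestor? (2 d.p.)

p = 252/1825 ≈ 0.138082.
d = −(3/4) ln(1 − 4p/3) = −0.75 ln(1 − 0.184109) = −0.75 ln(0.815891)
  = −0.75 × (-0.203475) = 0.152606 substitutions/site.
Under a molecular clock d = 2μt, so t = d/(2μ) = 0.152606 / (2 × 0.027) = 2.83 Myr.

2.83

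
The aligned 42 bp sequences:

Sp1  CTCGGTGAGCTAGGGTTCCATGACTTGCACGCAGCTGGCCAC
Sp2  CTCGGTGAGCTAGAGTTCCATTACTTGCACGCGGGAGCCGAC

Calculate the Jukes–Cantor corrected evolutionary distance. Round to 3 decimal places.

0.188

The sequences differ at 7 of 42 sites (14, 22, 33, 35, 36, 38, 40), so p = 7/42 ≈ 0.166667.
d = −(3/4) ln(1 − 4p/3) = −0.75 ln(1 − 0.222223) = −0.75 ln(0.777777)
  = −0.75 × (-0.251315) = 0.188486 substitutions/site.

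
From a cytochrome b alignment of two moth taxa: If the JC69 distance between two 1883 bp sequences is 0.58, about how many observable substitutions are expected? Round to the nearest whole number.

Invert JC69: p = (3/4)(1 − e^(−4d/3)) = 0.75 × (1 − e^(-0.773333)) = 0.75 × (1 − 0.461472) = 0.403896.
Expected differing sites = pL ≈ 0.403896 × 1883 = 760.536168 ≈ 761.

761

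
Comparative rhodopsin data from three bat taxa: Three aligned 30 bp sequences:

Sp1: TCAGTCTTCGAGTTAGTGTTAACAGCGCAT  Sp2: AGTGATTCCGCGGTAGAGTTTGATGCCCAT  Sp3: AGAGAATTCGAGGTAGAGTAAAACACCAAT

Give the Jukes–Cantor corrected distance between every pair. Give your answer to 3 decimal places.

Sp1–Sp2: 14/30 sites differ → p ≈ 0.466667, d = −0.75 ln(1 − 0.622223) = 0.730088 ≈ 0.730.
Sp1–Sp3: 12/30 sites differ → p = 0.4, d = −0.75 ln(1 − 0.533333) = 0.571605 ≈ 0.572.
Sp2–Sp3: 10/30 sites differ → p ≈ 0.333333, d = −0.75 ln(1 − 0.444444) = 0.440839 ≈ 0.441.

d(Sp1,Sp2) = 0.730, d(Sp1,Sp3) = 0.572, d(Sp2,Sp3) = 0.441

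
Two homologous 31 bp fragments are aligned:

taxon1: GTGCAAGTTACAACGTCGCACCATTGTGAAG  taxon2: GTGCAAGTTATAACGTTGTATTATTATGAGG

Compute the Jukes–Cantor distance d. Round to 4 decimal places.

The sequences differ at 7 of 31 sites (11, 17, 19, 21, 22, 26, 30), so p = 7/31 ≈ 0.225806.
d = −(3/4) ln(1 − 4p/3) = −0.75 ln(1 − 0.301075) = −0.75 ln(0.698925)
  = −0.75 × (-0.358212) = 0.268659 substitutions/site.

0.2687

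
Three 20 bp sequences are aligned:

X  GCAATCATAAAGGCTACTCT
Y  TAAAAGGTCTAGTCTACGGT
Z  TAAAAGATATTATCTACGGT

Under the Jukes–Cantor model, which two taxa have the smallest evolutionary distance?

X–Y: 10/20 differ, p = 0.500, d = 0.824.
X–Z: 10/20 differ, p = 0.500, d = 0.824.
Y–Z: 4/20 differ, p = 0.200, d = 0.233.
The smallest distance is between Y and Z.

Y and Z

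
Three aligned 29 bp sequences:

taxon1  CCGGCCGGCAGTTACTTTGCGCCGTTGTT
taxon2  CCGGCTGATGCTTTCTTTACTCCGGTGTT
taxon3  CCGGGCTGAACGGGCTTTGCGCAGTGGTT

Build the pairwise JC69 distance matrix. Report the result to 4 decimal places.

d(taxon1,taxon2) = 0.4006, d(taxon1,taxon3) = 0.4006, d(taxon2,taxon3) = 0.7739

taxon1–taxon2: 9/29 sites differ → p ≈ 0.310345, d = −0.75 ln(1 − 0.413793) = 0.400562 ≈ 0.4006.
taxon1–taxon3: 9/29 sites differ → p ≈ 0.310345, d = −0.75 ln(1 − 0.413793) = 0.400562 ≈ 0.4006.
taxon2–taxon3: 14/29 sites differ → p ≈ 0.482759, d = −0.75 ln(1 − 0.643679) = 0.773942 ≈ 0.7739.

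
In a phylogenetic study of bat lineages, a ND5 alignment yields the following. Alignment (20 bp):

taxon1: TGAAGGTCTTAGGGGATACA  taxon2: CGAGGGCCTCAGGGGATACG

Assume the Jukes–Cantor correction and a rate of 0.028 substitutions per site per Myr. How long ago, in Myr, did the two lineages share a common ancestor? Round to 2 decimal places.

The sequences differ at 5 of 20 sites (1, 4, 7, 10, 20), so p = 5/20 = 0.25.
d = −(3/4) ln(1 − 4p/3) = −0.75 ln(1 − 0.333333) = −0.75 ln(0.666667)
  = −0.75 × (-0.405465) = 0.304099 substitutions/site.
Under a molecular clock d = 2μt, so t = d/(2μ) = 0.304099 / (2 × 0.028) = 5.43 Myr.

5.43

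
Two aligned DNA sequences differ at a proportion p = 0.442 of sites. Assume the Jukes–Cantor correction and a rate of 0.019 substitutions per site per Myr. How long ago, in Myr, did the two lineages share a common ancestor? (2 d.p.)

17.57

d = −(3/4) ln(1 − 4p/3) = −0.75 ln(1 − 0.589333) = −0.75 ln(0.410667)
  = −0.75 × (-0.889973) = 0.667480 substitutions/site.
Under a molecular clock d = 2μt, so t = d/(2μ) = 0.667480 / (2 × 0.019) = 17.57 Myr.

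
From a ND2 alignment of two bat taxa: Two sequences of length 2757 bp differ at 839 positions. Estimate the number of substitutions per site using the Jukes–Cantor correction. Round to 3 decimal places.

0.390

p = 839/2757 ≈ 0.304316.
d = −(3/4) ln(1 − 4p/3) = −0.75 ln(1 − 0.405755) = −0.75 ln(0.594245)
  = −0.75 × (-0.520464) = 0.390348 substitutions/site.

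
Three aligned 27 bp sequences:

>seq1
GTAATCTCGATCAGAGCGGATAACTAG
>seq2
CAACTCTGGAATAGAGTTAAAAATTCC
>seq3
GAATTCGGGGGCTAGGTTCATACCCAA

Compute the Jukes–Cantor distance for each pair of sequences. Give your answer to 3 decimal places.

d(seq1,seq2) = 0.770, d(seq1,seq3) = 1.012, d(seq2,seq3) = 1.171

seq1–seq2: 13/27 sites differ → p ≈ 0.481481, d = −0.75 ln(1 − 0.641975) = 0.770364 ≈ 0.770.
seq1–seq3: 15/27 sites differ → p ≈ 0.555556, d = −0.75 ln(1 − 0.740741) = 1.012446 ≈ 1.012.
seq2–seq3: 16/27 sites differ → p ≈ 0.592593, d = −0.75 ln(1 − 0.790124) = 1.170929 ≈ 1.171.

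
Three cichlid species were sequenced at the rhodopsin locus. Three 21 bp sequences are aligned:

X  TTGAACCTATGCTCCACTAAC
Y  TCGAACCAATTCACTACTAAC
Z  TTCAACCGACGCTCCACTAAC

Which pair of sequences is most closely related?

X–Y: 5/21 differ, p = 0.238, d = 0.286.
X–Z: 3/21 differ, p = 0.143, d = 0.158.
Y–Z: 7/21 differ, p = 0.333, d = 0.441.
The smallest distance is between X and Z.

X and Z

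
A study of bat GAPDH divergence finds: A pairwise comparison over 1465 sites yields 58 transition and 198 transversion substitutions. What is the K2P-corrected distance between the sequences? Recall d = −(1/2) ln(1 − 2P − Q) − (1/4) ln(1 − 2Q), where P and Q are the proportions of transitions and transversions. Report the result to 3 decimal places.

0.199

P = 58/1465 ≈ 0.03959 and Q = 198/1465 ≈ 0.135154.
Under the Kimura two-parameter model, d = −½ ln(1 − 2P − Q) − ¼ ln(1 − 2Q).
1 − 2P − Q = 0.785666, giving −½ ln(0.785666) = 0.120612.
1 − 2Q = 0.729692, giving −¼ ln(0.729692) = 0.078783.
d = 0.120612 + 0.078783 = 0.199395.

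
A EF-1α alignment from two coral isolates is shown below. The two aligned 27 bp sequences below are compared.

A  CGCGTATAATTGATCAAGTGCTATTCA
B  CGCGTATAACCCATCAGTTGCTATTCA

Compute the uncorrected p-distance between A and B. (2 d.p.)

0.19

The sequences differ at 5 of 27 positions (sites 10, 11, 12, 17, 18).
p = 5/27 = 0.185185… ≈ 0.19 (to 2 d.p.).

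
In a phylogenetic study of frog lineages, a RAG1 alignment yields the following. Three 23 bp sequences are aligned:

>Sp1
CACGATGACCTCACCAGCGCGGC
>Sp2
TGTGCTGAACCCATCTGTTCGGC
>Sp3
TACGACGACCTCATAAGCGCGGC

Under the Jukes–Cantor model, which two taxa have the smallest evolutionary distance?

Sp1 and Sp3

Sp1–Sp2: 10/23 differ, p = 0.435, d = 0.650.
Sp1–Sp3: 4/23 differ, p = 0.174, d = 0.198.
Sp2–Sp3: 10/23 differ, p = 0.435, d = 0.650.
The smallest distance is between Sp1 and Sp3.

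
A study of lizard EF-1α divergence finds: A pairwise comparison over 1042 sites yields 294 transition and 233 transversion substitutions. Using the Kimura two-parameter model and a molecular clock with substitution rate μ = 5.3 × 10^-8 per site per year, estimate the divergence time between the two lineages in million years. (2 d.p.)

P = 294/1042 ≈ 0.28215 and Q = 233/1042 ≈ 0.223608.
Under the Kimura two-parameter model, d = −½ ln(1 − 2P − Q) − ¼ ln(1 − 2Q).
1 − 2P − Q = 0.212092, giving −½ ln(0.212092) = 0.775368.
1 − 2Q = 0.552784, giving −¼ ln(0.552784) = 0.148197.
d = 0.775368 + 0.148197 = 0.923565.
Under a molecular clock d = 2μt, so t = d/(2μ) = 0.923565 / (2 × 5.3 × 10^-8) = 8.71 million years.

8.71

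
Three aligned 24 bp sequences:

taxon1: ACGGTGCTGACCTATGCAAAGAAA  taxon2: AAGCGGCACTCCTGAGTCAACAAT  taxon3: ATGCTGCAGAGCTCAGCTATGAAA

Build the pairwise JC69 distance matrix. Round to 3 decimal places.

taxon1–taxon2: 12/24 sites differ → p = 0.5, d = −0.75 ln(1 − 0.666667) = 0.823960 ≈ 0.824.
taxon1–taxon3: 8/24 sites differ → p ≈ 0.333333, d = −0.75 ln(1 − 0.444444) = 0.440839 ≈ 0.441.
taxon2–taxon3: 11/24 sites differ → p ≈ 0.458333, d = −0.75 ln(1 − 0.611111) = 0.708346 ≈ 0.708.

d(taxon1,taxon2) = 0.824, d(taxon1,taxon3) = 0.441, d(taxon2,taxon3) = 0.708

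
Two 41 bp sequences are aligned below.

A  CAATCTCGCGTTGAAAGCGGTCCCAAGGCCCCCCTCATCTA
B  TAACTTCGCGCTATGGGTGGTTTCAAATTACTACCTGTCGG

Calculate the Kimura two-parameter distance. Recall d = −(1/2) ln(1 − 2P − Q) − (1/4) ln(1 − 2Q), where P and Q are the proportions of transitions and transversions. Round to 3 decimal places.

Of 41 sites, 17 differences are transitions and 5 are transversions, so P = 17/41 ≈ 0.414634 and Q = 5/41 ≈ 0.121951.
Under the Kimura two-parameter model, d = −½ ln(1 − 2P − Q) − ¼ ln(1 − 2Q).
1 − 2P − Q = 0.048781, giving −½ ln(0.048781) = 1.510207.
1 − 2Q = 0.756098, giving −¼ ln(0.756098) = 0.069896.
d = 1.510207 + 0.069896 = 1.580103.

1.580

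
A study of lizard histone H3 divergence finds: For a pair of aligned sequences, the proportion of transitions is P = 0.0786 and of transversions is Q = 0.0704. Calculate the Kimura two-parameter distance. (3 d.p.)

Under the Kimura two-parameter model, d = −½ ln(1 − 2P − Q) − ¼ ln(1 − 2Q).
1 − 2P − Q = 0.7724, giving −½ ln(0.7724) = 0.129126.
1 − 2Q = 0.8592, giving −¼ ln(0.8592) = 0.037938.
d = 0.129126 + 0.037938 = 0.167064.

0.167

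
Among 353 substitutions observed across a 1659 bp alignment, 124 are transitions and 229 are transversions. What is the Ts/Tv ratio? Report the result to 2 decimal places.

R = 124/229 = 0.541484… ≈ 0.54 (to 2 d.p.).

0.54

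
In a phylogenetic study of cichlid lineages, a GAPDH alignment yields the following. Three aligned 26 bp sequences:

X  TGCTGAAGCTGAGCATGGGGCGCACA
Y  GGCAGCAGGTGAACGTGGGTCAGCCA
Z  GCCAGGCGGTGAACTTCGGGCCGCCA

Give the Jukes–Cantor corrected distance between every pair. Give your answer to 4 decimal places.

X–Y: 10/26 sites differ → p ≈ 0.384615, d = −0.75 ln(1 − 0.51282) = 0.539341 ≈ 0.5393.
X–Z: 12/26 sites differ → p ≈ 0.461538, d = −0.75 ln(1 − 0.615384) = 0.716632 ≈ 0.7166.
Y–Z: 7/26 sites differ → p ≈ 0.269231, d = −0.75 ln(1 − 0.358975) = 0.333515 ≈ 0.3335.

d(X,Y) = 0.5393, d(X,Z) = 0.7166, d(Y,Z) = 0.3335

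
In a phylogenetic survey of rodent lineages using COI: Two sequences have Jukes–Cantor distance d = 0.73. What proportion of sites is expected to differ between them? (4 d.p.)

p = (3/4)(1 − e^(−4d/3)) = 0.75 × (1 − e^(-0.973333)) = 0.75 × (1 − 0.377822) = 0.466634.

0.4666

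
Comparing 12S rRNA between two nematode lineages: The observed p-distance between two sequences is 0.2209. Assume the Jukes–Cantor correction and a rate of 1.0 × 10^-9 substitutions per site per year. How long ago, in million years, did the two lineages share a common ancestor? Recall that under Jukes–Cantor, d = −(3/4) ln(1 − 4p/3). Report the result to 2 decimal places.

130.84

d = −(3/4) ln(1 − 4p/3) = −0.75 ln(1 − 0.294533) = −0.75 ln(0.705467)
  = −0.75 × (-0.348895) = 0.261671 substitutions/site.
Under a molecular clock d = 2μt, so t = d/(2μ) = 0.261671 / (2 × 1.0 × 10^-9) = 130.84 million years.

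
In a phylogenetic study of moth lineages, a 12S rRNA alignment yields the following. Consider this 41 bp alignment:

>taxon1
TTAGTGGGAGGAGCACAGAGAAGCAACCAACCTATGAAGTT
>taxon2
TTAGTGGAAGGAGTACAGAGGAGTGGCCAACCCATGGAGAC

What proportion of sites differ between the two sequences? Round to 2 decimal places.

0.24

The sequences differ at 10 of 41 positions (sites 8, 14, 21, 24, 25, 26, 33, 37, 40, 41).
p = 10/41 = 0.243902… ≈ 0.24 (to 2 d.p.).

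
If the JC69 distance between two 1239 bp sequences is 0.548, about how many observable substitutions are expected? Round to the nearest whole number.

482

Invert JC69: p = (3/4)(1 − e^(−4d/3)) = 0.75 × (1 − e^(-0.730667)) = 0.75 × (1 − 0.481588) = 0.388809.
Expected differing sites = pL ≈ 0.388809 × 1239 = 481.734351 ≈ 482.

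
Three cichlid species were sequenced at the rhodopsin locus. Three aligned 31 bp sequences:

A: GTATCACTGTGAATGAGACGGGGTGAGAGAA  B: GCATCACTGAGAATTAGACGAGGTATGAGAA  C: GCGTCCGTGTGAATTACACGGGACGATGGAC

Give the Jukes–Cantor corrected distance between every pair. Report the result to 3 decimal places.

A–B: 6/31 sites differ → p ≈ 0.193548, d = −0.75 ln(1 − 0.258064) = 0.223869 ≈ 0.224.
A–C: 11/31 sites differ → p ≈ 0.354839, d = −0.75 ln(1 − 0.473119) = 0.480585 ≈ 0.481.
B–C: 13/31 sites differ → p ≈ 0.419355, d = −0.75 ln(1 − 0.55914) = 0.614271 ≈ 0.614.

d(A,B) = 0.224, d(A,C) = 0.481, d(B,C) = 0.614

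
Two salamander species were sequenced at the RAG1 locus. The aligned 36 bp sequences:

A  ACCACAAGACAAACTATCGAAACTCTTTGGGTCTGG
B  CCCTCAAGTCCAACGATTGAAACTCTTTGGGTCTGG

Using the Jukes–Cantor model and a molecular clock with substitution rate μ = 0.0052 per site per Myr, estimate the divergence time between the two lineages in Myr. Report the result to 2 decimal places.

The sequences differ at 6 of 36 sites (1, 4, 9, 11, 15, 18), so p = 6/36 ≈ 0.166667.
d = −(3/4) ln(1 − 4p/3) = −0.75 ln(1 − 0.222223) = −0.75 ln(0.777777)
  = −0.75 × (-0.251315) = 0.188486 substitutions/site.
Under a molecular clock d = 2μt, so t = d/(2μ) = 0.188486 / (2 × 0.0052) = 18.12 Myr.

18.12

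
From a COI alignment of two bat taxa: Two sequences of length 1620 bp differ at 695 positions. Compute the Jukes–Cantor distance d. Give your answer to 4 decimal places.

0.6365

p = 695/1620 ≈ 0.429012.
d = −(3/4) ln(1 − 4p/3) = −0.75 ln(1 − 0.572016) = −0.75 ln(0.427984)
  = −0.75 × (-0.848669) = 0.636502 substitutions/site.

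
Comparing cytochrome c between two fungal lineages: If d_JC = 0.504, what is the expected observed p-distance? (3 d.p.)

0.367

p = (3/4)(1 − e^(−4d/3)) = 0.75 × (1 − e^(-0.672)) = 0.75 × (1 − 0.510686) = 0.366986.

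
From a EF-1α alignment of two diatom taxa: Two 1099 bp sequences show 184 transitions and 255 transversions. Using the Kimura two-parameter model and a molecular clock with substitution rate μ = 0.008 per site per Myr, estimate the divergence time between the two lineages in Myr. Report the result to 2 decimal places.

P = 184/1099 ≈ 0.167425 and Q = 255/1099 ≈ 0.232029.
Under the Kimura two-parameter model, d = −½ ln(1 − 2P − Q) − ¼ ln(1 − 2Q).
1 − 2P − Q = 0.433121, giving −½ ln(0.433121) = 0.418369.
1 − 2Q = 0.535942, giving −¼ ln(0.535942) = 0.155932.
d = 0.418369 + 0.155932 = 0.574301.
Under a molecular clock d = 2μt, so t = d/(2μ) = 0.574301 / (2 × 0.008) = 35.89 Myr.

35.89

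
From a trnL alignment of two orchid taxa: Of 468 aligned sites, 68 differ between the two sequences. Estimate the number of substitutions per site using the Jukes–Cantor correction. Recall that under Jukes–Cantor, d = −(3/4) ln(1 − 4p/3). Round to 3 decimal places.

0.162

p = 68/468 ≈ 0.145299.
d = −(3/4) ln(1 − 4p/3) = −0.75 ln(1 − 0.193732) = −0.75 ln(0.806268)
  = −0.75 × (-0.215339) = 0.161504 substitutions/site.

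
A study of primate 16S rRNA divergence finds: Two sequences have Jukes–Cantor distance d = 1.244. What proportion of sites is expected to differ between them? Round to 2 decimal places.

p = (3/4)(1 − e^(−4d/3)) = 0.75 × (1 − e^(-1.658667)) = 0.75 × (1 − 0.190393) = 0.607205.

0.61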